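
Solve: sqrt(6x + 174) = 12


Square both sides: 6x + 174 = 12^2 = 144
6x = 144 - 174 = -30
x = -5
Check: sqrt(6*(-5) + 174) = sqrt(144) = 12 ✓

x = -5


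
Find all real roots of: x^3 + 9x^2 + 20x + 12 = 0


Let p(x) = x^3 + 9x^2 + 20x + 12. By the rational root theorem (leading coefficient 1), any rational root is an integer divisor of 12: try ±1, ±2, ... in turn.
Test x = 1: value = 42 ≠ 0.
Test x = -1: value = 0 ✓, so (x + 1) is a factor.
Synthetic division by (x + 1): bring down 1; 1(-1) + 9 = 8; 8(-1) + 20 = 12; 12(-1) + 12 = 0 → quotient x^2 + 8x + 12, remainder 0.
Solve the quadratic x^2 + 8x + 12 = 0: discriminant = 8^2 - 4(1)(12) = 64 - 48 = 16.
sqrt(16) = 4, so x = (-8 ± 4)/2: x = -2 or x = -6.

x = -6, x = -2, x = -1


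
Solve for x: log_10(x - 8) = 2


Convert to exponential form: x - 8 = 10^2 = 100
x = 100 + 8 = 108
Check: log_10(108 - 8) = log_10(100) = log_10(100) = 2 ✓

x = 108


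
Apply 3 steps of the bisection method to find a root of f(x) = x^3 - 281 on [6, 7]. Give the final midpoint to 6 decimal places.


f(x) = x^3 - 281
f(6) = -65 < 0
f(7) = 62 > 0

Step 1: midpoint = (6.000000 + 7.000000)/2 = 6.500000
  f(6.500000) = -6.375000
  f(mid) < 0, so root is in [6.500000, 7.000000]

Step 2: midpoint = (6.500000 + 7.000000)/2 = 6.750000
  f(6.750000) = 26.546875
  f(mid) > 0, so root is in [6.500000, 6.750000]

Step 3: midpoint = (6.500000 + 6.750000)/2 = 6.625000
  f(6.625000) = 9.775391
  f(mid) > 0, so root is in [6.500000, 6.625000]

midpoint = 6.625000


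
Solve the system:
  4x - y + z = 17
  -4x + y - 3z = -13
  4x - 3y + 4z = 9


Using Cramer's rule. Expand each determinant along the first row.
D  = 4*[1*4 - (-3)*(-3)] - (-1)*[(-4)*4 - (-3)*4] + 1*[(-4)*(-3) - 1*4]
  = 4*(-5) - (-1)*(-4) + 1*(8) = -16
Dx = 17*[1*4 - (-3)*(-3)] - (-1)*[(-13)*4 - (-3)*9] + 1*[(-13)*(-3) - 1*9]
  = 17*(-5) - (-1)*(-25) + 1*(30) = -80
Dy = 4*[(-13)*4 - (-3)*9] - 17*[(-4)*4 - (-3)*4] + 1*[(-4)*9 - (-13)*4]
  = 4*(-25) - 17*(-4) + 1*(16) = -16
Dz = 4*[1*9 - (-13)*(-3)] - (-1)*[(-4)*9 - (-13)*4] + 17*[(-4)*(-3) - 1*4]
  = 4*(-30) - (-1)*(16) + 17*(8) = 32
x = Dx/D = -80/-16 = 5, y = Dy/D = -16/-16 = 1, z = Dz/D = 32/-16 = -2
Check eq1: (4)(5) + (-1)(1) + (1)(-2) = 17 = 17 ✓
Check eq2: (-4)(5) + (1)(1) + (-3)(-2) = -13 = -13 ✓
Check eq3: (4)(5) + (-3)(1) + (4)(-2) = 9 = 9 ✓

x = 5, y = 1, z = -2


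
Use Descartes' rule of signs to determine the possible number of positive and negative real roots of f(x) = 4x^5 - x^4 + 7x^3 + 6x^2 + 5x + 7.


Descartes' rule of signs:

For positive roots, count sign changes in f(x) = 4x^5 - x^4 + 7x^3 + 6x^2 + 5x + 7:
Signs of coefficients: +, -, +, +, +, +
Number of sign changes: 2
Possible positive real roots: 2, 0

For negative roots, examine f(-x) = -4x^5 - x^4 - 7x^3 + 6x^2 - 5x + 7:
Signs of coefficients: -, -, -, +, -, +
Number of sign changes: 3
Possible negative real roots: 3, 1

Positive roots: 2 or 0; Negative roots: 3 or 1


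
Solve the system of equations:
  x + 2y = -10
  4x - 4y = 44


Using Cramer's rule:
Determinant D = (1)(-4) - (4)(2) = -4 - 8 = -12
Dx = (-10)(-4) - (44)(2) = 40 - 88 = -48
Dy = (1)(44) - (4)(-10) = 44 + 40 = 84
x = Dx/D = -48/-12 = 4
y = Dy/D = 84/-12 = -7

x = 4, y = -7


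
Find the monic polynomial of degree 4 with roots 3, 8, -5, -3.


A monic polynomial with roots 3, 8, -5, -3 is:
p(x) = (x - 3)(x - 8)(x + 5)(x + 3)
After multiplying by (x - 3): x - 3
After multiplying by (x - 8): x^2 - 11x + 24
After multiplying by (x + 5): x^3 - 6x^2 - 31x + 120
After multiplying by (x + 3): x^4 - 3x^3 - 49x^2 + 27x + 360

x^4 - 3x^3 - 49x^2 + 27x + 360


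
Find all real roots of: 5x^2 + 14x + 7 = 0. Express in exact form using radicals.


Using the quadratic formula: x = (-b ± sqrt(b^2 - 4ac)) / (2a)
Here a = 5, b = 14, c = 7
Discriminant = b^2 - 4ac = 14^2 - 4(5)(7) = 196 - 140 = 56
Since discriminant = 56 > 0, there are two real roots.
x = (-14 ± 2*sqrt(14)) / 10
Simplifying: x = (-7 ± sqrt(14)) / 5
Numerically: x ≈ -0.6517 or x ≈ -2.1483

x = (-7 + sqrt(14)) / 5 or x = (-7 - sqrt(14)) / 5


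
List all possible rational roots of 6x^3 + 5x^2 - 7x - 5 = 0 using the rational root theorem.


Rational root theorem: possible roots are ±p/q where:
  p divides the constant term (-5): p ∈ {1, 5}
  q divides the leading coefficient (6): q ∈ {1, 2, 3, 6}

All possible rational roots: -5, -5/2, -5/3, -1, -5/6, -1/2, -1/3, -1/6, 1/6, 1/3, 1/2, 5/6, 1, 5/3, 5/2, 5

-5, -5/2, -5/3, -1, -5/6, -1/2, -1/3, -1/6, 1/6, 1/3, 1/2, 5/6, 1, 5/3, 5/2, 5


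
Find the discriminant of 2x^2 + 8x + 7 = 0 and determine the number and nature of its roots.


For ax^2 + bx + c = 0, discriminant D = b^2 - 4ac
Here a = 2, b = 8, c = 7
D = (8)^2 - 4(2)(7) = 64 - 56 = 8

D = 8 > 0 but not a perfect square
The equation has 2 distinct real irrational roots.

Discriminant = 8, 2 distinct real irrational roots


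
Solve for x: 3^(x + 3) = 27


Express both sides with the same base.
27 = 3^3
Since the bases match, equate exponents: x + 3 = 3
So x = 3 - (3) = 0

x = 0


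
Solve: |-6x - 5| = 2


An absolute value equation |expr| = 2 gives two cases:
Case 1: -6x - 5 = 2
  -6x = 7, so x = -7/6
Case 2: -6x - 5 = -2
  -6x = 3, so x = -1/2

x = -7/6, x = -1/2


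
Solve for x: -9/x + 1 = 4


Subtract 1 from both sides: -9/x = 3
Multiply both sides by x: -9 = 3 * x
Divide by 3: x = -3

x = -3


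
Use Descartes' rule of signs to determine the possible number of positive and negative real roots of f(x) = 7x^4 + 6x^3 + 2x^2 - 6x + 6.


Descartes' rule of signs:

For positive roots, count sign changes in f(x) = 7x^4 + 6x^3 + 2x^2 - 6x + 6:
Signs of coefficients: +, +, +, -, +
Number of sign changes: 2
Possible positive real roots: 2, 0

For negative roots, examine f(-x) = 7x^4 - 6x^3 + 2x^2 + 6x + 6:
Signs of coefficients: +, -, +, +, +
Number of sign changes: 2
Possible negative real roots: 2, 0

Positive roots: 2 or 0; Negative roots: 2 or 0


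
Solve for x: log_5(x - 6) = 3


Convert to exponential form: x - 6 = 5^3 = 125
x = 125 + 6 = 131
Check: log_5(131 - 6) = log_5(125) = log_5(125) = 3 ✓

x = 131


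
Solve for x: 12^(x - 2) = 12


Express both sides with the same base.
12 = 12^1
Since the bases match, equate exponents: x - 2 = 1
So x = 1 - (-2) = 3

x = 3


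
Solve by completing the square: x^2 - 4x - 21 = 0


Start: x^2 - 4x - 21 = 0
Move constant: x^2 - 4x = 21
Half of -4 is -2, squared is 4
Add 4 to both sides: x^2 - 4x + 4 = 25
(x - 2)^2 = 25
x - 2 = ±5
x = 2 + 5 = 7 or x = 2 - 5 = -3

x = -3, x = 7


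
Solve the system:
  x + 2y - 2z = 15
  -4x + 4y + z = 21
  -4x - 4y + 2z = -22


Using Cramer's rule. Expand each determinant along the first row.
D  = 1*[4*2 - 1*(-4)] - 2*[(-4)*2 - 1*(-4)] + (-2)*[(-4)*(-4) - 4*(-4)]
  = 1*(12) - 2*(-4) + (-2)*(32) = -44
Dx = 15*[4*2 - 1*(-4)] - 2*[21*2 - 1*(-22)] + (-2)*[21*(-4) - 4*(-22)]
  = 15*(12) - 2*(64) + (-2)*(4) = 44
Dy = 1*[21*2 - 1*(-22)] - 15*[(-4)*2 - 1*(-4)] + (-2)*[(-4)*(-22) - 21*(-4)]
  = 1*(64) - 15*(-4) + (-2)*(172) = -220
Dz = 1*[4*(-22) - 21*(-4)] - 2*[(-4)*(-22) - 21*(-4)] + 15*[(-4)*(-4) - 4*(-4)]
  = 1*(-4) - 2*(172) + 15*(32) = 132
x = Dx/D = 44/-44 = -1, y = Dy/D = -220/-44 = 5, z = Dz/D = 132/-44 = -3
Check eq1: (1)(-1) + (2)(5) + (-2)(-3) = 15 = 15 ✓
Check eq2: (-4)(-1) + (4)(5) + (1)(-3) = 21 = 21 ✓
Check eq3: (-4)(-1) + (-4)(5) + (2)(-3) = -22 = -22 ✓

x = -1, y = 5, z = -3


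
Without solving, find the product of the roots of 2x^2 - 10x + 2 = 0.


By Vieta's formulas for ax^2 + bx + c = 0:
  Sum of roots = -b/a
  Product of roots = c/a

Here a = 2, b = -10, c = 2
Sum = -(-10)/2 = 5
Product = 2/2 = 1

Product = 1


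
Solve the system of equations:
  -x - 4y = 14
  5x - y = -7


Using Cramer's rule:
Determinant D = (-1)(-1) - (5)(-4) = 1 + 20 = 21
Dx = (14)(-1) - (-7)(-4) = -14 - 28 = -42
Dy = (-1)(-7) - (5)(14) = 7 - 70 = -63
x = Dx/D = -42/21 = -2
y = Dy/D = -63/21 = -3

x = -2, y = -3


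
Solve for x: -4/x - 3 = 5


Subtract -3 from both sides: -4/x = 8
Multiply both sides by x: -4 = 8 * x
Divide by 8: x = -1/2

x = -1/2


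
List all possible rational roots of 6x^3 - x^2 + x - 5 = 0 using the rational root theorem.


Rational root theorem: possible roots are ±p/q where:
  p divides the constant term (-5): p ∈ {1, 5}
  q divides the leading coefficient (6): q ∈ {1, 2, 3, 6}

All possible rational roots: -5, -5/2, -5/3, -1, -5/6, -1/2, -1/3, -1/6, 1/6, 1/3, 1/2, 5/6, 1, 5/3, 5/2, 5

-5, -5/2, -5/3, -1, -5/6, -1/2, -1/3, -1/6, 1/6, 1/3, 1/2, 5/6, 1, 5/3, 5/2, 5


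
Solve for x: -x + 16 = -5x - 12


Starting with: -x + 16 = -5x - 12
Move all x terms to left: (-1 + 5)x = -12 - 16
Simplify: 4x = -28
Divide both sides by 4: x = -7

x = -7


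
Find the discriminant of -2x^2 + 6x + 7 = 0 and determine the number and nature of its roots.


For ax^2 + bx + c = 0, discriminant D = b^2 - 4ac
Here a = -2, b = 6, c = 7
D = (6)^2 - 4(-2)(7) = 36 + 56 = 92

D = 92 > 0 but not a perfect square
The equation has 2 distinct real irrational roots.

Discriminant = 92, 2 distinct real irrational roots


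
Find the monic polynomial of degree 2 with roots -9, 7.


A monic polynomial with roots -9, 7 is:
p(x) = (x + 9)(x - 7)
After multiplying by (x + 9): x + 9
After multiplying by (x - 7): x^2 + 2x - 63

x^2 + 2x - 63


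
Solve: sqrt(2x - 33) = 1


Square both sides: 2x - 33 = 1^2 = 1
2x = 1 + 33 = 34
x = 17
Check: sqrt(2*17 - 33) = sqrt(1) = 1 ✓

x = 17


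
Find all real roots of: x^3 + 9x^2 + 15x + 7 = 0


Let p(x) = x^3 + 9x^2 + 15x + 7. By the rational root theorem (leading coefficient 1), any rational root is an integer divisor of 7: try ±1, ±2, ... in turn.
Test x = 1: value = 32 ≠ 0.
Test x = -1: value = 0 ✓, so (x + 1) is a factor.
Synthetic division by (x + 1): bring down 1; 1(-1) + 9 = 8; 8(-1) + 15 = 7; 7(-1) + 7 = 0 → quotient x^2 + 8x + 7, remainder 0.
Solve the quadratic x^2 + 8x + 7 = 0: discriminant = 8^2 - 4(1)(7) = 64 - 28 = 36.
sqrt(36) = 6, so x = (-8 ± 6)/2: x = -1 or x = -7.

x = -7, x = -1 (multiplicity 2)


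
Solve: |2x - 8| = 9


An absolute value equation |expr| = 9 gives two cases:
Case 1: 2x - 8 = 9
  2x = 17, so x = 17/2
Case 2: 2x - 8 = -9
  2x = -1, so x = -1/2

x = -1/2, x = 17/2


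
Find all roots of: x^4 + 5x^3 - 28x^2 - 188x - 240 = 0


Let p(x) = x^4 + 5x^3 - 28x^2 - 188x - 240. By the rational root theorem (leading coefficient 1), any rational root is an integer divisor of 240: try ±1, ±2, ... in turn.
Test x = 1: value = -450 ≠ 0.
Test x = -1: value = -84 ≠ 0.
Test x = 2: value = -672 ≠ 0.
Test x = -2: value = 0 ✓, so (x + 2) is a factor.
Synthetic division by (x + 2): bring down 1; 1(-2) + 5 = 3; 3(-2) - 28 = -34; (-34)(-2) - 188 = -120; (-120)(-2) - 240 = 0 → quotient x^3 + 3x^2 - 34x - 120, remainder 0.
Continue with the quotient x^3 + 3x^2 - 34x - 120 (candidates must divide 120; re-test x = -2 first in case it repeats).
Test x = -2: value = -48 ≠ 0.
Test x = 3: value = -168 ≠ 0.
Test x = -3: value = -18 ≠ 0.
Test x = 4: value = -144 ≠ 0.
Test x = -4: value = 0 ✓, so (x + 4) is a factor.
Synthetic division by (x + 4): bring down 1; 1(-4) + 3 = -1; (-1)(-4) - 34 = -30; (-30)(-4) - 120 = 0 → quotient x^2 - x - 30, remainder 0.
Solve the quadratic x^2 - x - 30 = 0: discriminant = (-1)^2 - 4(1)(-30) = 1 + 120 = 121.
sqrt(121) = 11, so x = (1 ± 11)/2: x = 6 or x = -5.
Collecting all roots found:

x = -5, x = -4, x = -2, x = 6


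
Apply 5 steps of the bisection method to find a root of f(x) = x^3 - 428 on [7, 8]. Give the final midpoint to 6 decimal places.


f(x) = x^3 - 428
f(7) = -85 < 0
f(8) = 84 > 0

Step 1: midpoint = (7.000000 + 8.000000)/2 = 7.500000
  f(7.500000) = -6.125000
  f(mid) < 0, so root is in [7.500000, 8.000000]

Step 2: midpoint = (7.500000 + 8.000000)/2 = 7.750000
  f(7.750000) = 37.484375
  f(mid) > 0, so root is in [7.500000, 7.750000]

Step 3: midpoint = (7.500000 + 7.750000)/2 = 7.625000
  f(7.625000) = 15.322266
  f(mid) > 0, so root is in [7.500000, 7.625000]

Step 4: midpoint = (7.500000 + 7.625000)/2 = 7.562500
  f(7.562500) = 4.510010
  f(mid) > 0, so root is in [7.500000, 7.562500]

Step 5: midpoint = (7.500000 + 7.562500)/2 = 7.531250
  f(7.531250) = -0.829559
  f(mid) < 0, so root is in [7.531250, 7.562500]

midpoint = 7.531250


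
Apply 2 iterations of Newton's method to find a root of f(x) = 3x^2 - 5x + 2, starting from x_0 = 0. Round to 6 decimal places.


Newton's method: x_(n+1) = x_n - f(x_n)/f'(x_n)
f(x) = 3x^2 - 5x + 2
f'(x) = 6x - 5

Iteration 1:
  f(0.000000) = 2.000000
  f'(0.000000) = -5.000000
  x_1 = 0.000000 - (2.000000)/(-5.000000) = 0.400000

Iteration 2:
  f(0.400000) = 0.480000
  f'(0.400000) = -2.600000
  x_2 = 0.400000 - (0.480000)/(-2.600000) = 0.584615

x_2 = 0.584615


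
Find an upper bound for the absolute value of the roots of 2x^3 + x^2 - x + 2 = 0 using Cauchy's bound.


Cauchy's bound: all roots r satisfy |r| <= 1 + max(|a_i/a_n|) for i = 0,...,n-1
where a_n is the leading coefficient.

Coefficients: [2, 1, -1, 2]
Leading coefficient a_n = 2
Ratios |a_i/a_n|: 1/2, 1/2, 1
Maximum ratio: 1
Cauchy's bound: |r| <= 1 + 1 = 2

Upper bound = 2


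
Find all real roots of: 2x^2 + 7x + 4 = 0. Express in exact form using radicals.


Using the quadratic formula: x = (-b ± sqrt(b^2 - 4ac)) / (2a)
Here a = 2, b = 7, c = 4
Discriminant = b^2 - 4ac = 7^2 - 4(2)(4) = 49 - 32 = 17
Since discriminant = 17 > 0, there are two real roots.
x = (-7 ± sqrt(17)) / 4
Numerically: x ≈ -0.7192 or x ≈ -2.7808

x = (-7 + sqrt(17)) / 4 or x = (-7 - sqrt(17)) / 4


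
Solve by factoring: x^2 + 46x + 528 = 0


We need two numbers that multiply to 528 and add to 46.
Those numbers are 24 and 22 (since 24 * 22 = 528 and 24 + 22 = 46).
So x^2 + 46x + 528 = (x + 24)(x + 22) = 0
Setting each factor to zero: x = -24 or x = -22

x = -24, x = -22


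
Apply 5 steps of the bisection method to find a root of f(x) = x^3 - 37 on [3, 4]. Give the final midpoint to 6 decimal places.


f(x) = x^3 - 37
f(3) = -10 < 0
f(4) = 27 > 0

Step 1: midpoint = (3.000000 + 4.000000)/2 = 3.500000
  f(3.500000) = 5.875000
  f(mid) > 0, so root is in [3.000000, 3.500000]

Step 2: midpoint = (3.000000 + 3.500000)/2 = 3.250000
  f(3.250000) = -2.671875
  f(mid) < 0, so root is in [3.250000, 3.500000]

Step 3: midpoint = (3.250000 + 3.500000)/2 = 3.375000
  f(3.375000) = 1.443359
  f(mid) > 0, so root is in [3.250000, 3.375000]

Step 4: midpoint = (3.250000 + 3.375000)/2 = 3.312500
  f(3.312500) = -0.653076
  f(mid) < 0, so root is in [3.312500, 3.375000]

Step 5: midpoint = (3.312500 + 3.375000)/2 = 3.343750
  f(3.343750) = 0.385345
  f(mid) > 0, so root is in [3.312500, 3.343750]

midpoint = 3.343750


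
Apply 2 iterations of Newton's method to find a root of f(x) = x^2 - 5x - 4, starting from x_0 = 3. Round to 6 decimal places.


Newton's method: x_(n+1) = x_n - f(x_n)/f'(x_n)
f(x) = x^2 - 5x - 4
f'(x) = 2x - 5

Iteration 1:
  f(3.000000) = -10.000000
  f'(3.000000) = 1.000000
  x_1 = 3.000000 - (-10.000000)/(1.000000) = 13.000000

Iteration 2:
  f(13.000000) = 100.000000
  f'(13.000000) = 21.000000
  x_2 = 13.000000 - (100.000000)/(21.000000) = 8.238095

x_2 = 8.238095


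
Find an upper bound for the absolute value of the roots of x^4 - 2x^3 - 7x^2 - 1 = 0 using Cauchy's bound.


Cauchy's bound: all roots r satisfy |r| <= 1 + max(|a_i/a_n|) for i = 0,...,n-1
where a_n is the leading coefficient.

Coefficients: [1, -2, -7, 0, -1]
Leading coefficient a_n = 1
Ratios |a_i/a_n|: 2, 7, 0, 1
Maximum ratio: 7
Cauchy's bound: |r| <= 1 + 7 = 8

Upper bound = 8


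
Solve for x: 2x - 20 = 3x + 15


Starting with: 2x - 20 = 3x + 15
Move all x terms to left: (2 - 3)x = 15 + 20
Simplify: -x = 35
Divide both sides by -1: x = -35

x = -35


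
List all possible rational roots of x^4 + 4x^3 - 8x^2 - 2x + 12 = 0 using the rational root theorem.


Rational root theorem: possible roots are ±p/q where:
  p divides the constant term (12): p ∈ {1, 2, 3, 4, 6, 12}
  q divides the leading coefficient (1): q ∈ {1}

All possible rational roots: -12, -6, -4, -3, -2, -1, 1, 2, 3, 4, 6, 12

-12, -6, -4, -3, -2, -1, 1, 2, 3, 4, 6, 12


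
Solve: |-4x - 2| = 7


An absolute value equation |expr| = 7 gives two cases:
Case 1: -4x - 2 = 7
  -4x = 9, so x = -9/4
Case 2: -4x - 2 = -7
  -4x = -5, so x = 5/4

x = -9/4, x = 5/4


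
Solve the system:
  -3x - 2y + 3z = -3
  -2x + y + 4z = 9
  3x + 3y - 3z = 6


Using Cramer's rule. Expand each determinant along the first row.
D  = (-3)*[1*(-3) - 4*3] - (-2)*[(-2)*(-3) - 4*3] + 3*[(-2)*3 - 1*3]
  = (-3)*(-15) - (-2)*(-6) + 3*(-9) = 6
Dx = (-3)*[1*(-3) - 4*3] - (-2)*[9*(-3) - 4*6] + 3*[9*3 - 1*6]
  = (-3)*(-15) - (-2)*(-51) + 3*(21) = 6
Dy = (-3)*[9*(-3) - 4*6] - (-3)*[(-2)*(-3) - 4*3] + 3*[(-2)*6 - 9*3]
  = (-3)*(-51) - (-3)*(-6) + 3*(-39) = 18
Dz = (-3)*[1*6 - 9*3] - (-2)*[(-2)*6 - 9*3] + (-3)*[(-2)*3 - 1*3]
  = (-3)*(-21) - (-2)*(-39) + (-3)*(-9) = 12
x = Dx/D = 6/6 = 1, y = Dy/D = 18/6 = 3, z = Dz/D = 12/6 = 2
Check eq1: (-3)(1) + (-2)(3) + (3)(2) = -3 = -3 ✓
Check eq2: (-2)(1) + (1)(3) + (4)(2) = 9 = 9 ✓
Check eq3: (3)(1) + (3)(3) + (-3)(2) = 6 = 6 ✓

x = 1, y = 3, z = 2


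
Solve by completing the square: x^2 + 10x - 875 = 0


Start: x^2 + 10x - 875 = 0
Move constant: x^2 + 10x = 875
Half of 10 is 5, squared is 25
Add 25 to both sides: x^2 + 10x + 25 = 900
(x + 5)^2 = 900
x + 5 = ±30
x = -5 + 30 = 25 or x = -5 - 30 = -35

x = -35, x = 25


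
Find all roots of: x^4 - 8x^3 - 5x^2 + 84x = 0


The constant term is 0, so x = 0 is a root. Factor out x:
  x^3 - 8x^2 - 5x + 84 = 0
Let p(x) = x^3 - 8x^2 - 5x + 84. By the rational root theorem (leading coefficient 1), any rational root is an integer divisor of 84: try ±1, ±2, ... in turn.
Test x = 1: value = 72 ≠ 0.
Test x = -1: value = 80 ≠ 0.
Test x = 2: value = 50 ≠ 0.
Test x = -2: value = 54 ≠ 0.
Test x = 3: value = 24 ≠ 0.
Test x = -3: value = 0 ✓, so (x + 3) is a factor.
Synthetic division by (x + 3): bring down 1; 1(-3) - 8 = -11; (-11)(-3) - 5 = 28; 28(-3) + 84 = 0 → quotient x^2 - 11x + 28, remainder 0.
Solve the quadratic x^2 - 11x + 28 = 0: discriminant = (-11)^2 - 4(1)(28) = 121 - 112 = 9.
sqrt(9) = 3, so x = (11 ± 3)/2: x = 7 or x = 4.
Collecting all roots found:

x = -3, x = 0, x = 4, x = 7


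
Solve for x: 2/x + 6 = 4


Subtract 6 from both sides: 2/x = -2
Multiply both sides by x: 2 = -2 * x
Divide by -2: x = -1

x = -1


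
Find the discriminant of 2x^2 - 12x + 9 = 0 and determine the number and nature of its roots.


For ax^2 + bx + c = 0, discriminant D = b^2 - 4ac
Here a = 2, b = -12, c = 9
D = (-12)^2 - 4(2)(9) = 144 - 72 = 72

D = 72 > 0 but not a perfect square
The equation has 2 distinct real irrational roots.

Discriminant = 72, 2 distinct real irrational roots


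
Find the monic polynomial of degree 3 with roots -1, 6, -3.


A monic polynomial with roots -1, 6, -3 is:
p(x) = (x + 1)(x - 6)(x + 3)
After multiplying by (x + 1): x + 1
After multiplying by (x - 6): x^2 - 5x - 6
After multiplying by (x + 3): x^3 - 2x^2 - 21x - 18

x^3 - 2x^2 - 21x - 18


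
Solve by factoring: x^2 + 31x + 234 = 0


We need two numbers that multiply to 234 and add to 31.
Those numbers are 13 and 18 (since 13 * 18 = 234 and 13 + 18 = 31).
So x^2 + 31x + 234 = (x + 13)(x + 18) = 0
Setting each factor to zero: x = -13 or x = -18

x = -18, x = -13


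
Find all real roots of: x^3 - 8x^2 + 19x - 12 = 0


Let p(x) = x^3 - 8x^2 + 19x - 12. By the rational root theorem (leading coefficient 1), any rational root is an integer divisor of 12: try ±1, ±2, ... in turn.
Test x = 1: value = 0 ✓, so (x - 1) is a factor.
Synthetic division by (x - 1): bring down 1; 1(1) - 8 = -7; (-7)(1) + 19 = 12; 12(1) - 12 = 0 → quotient x^2 - 7x + 12, remainder 0.
Solve the quadratic x^2 - 7x + 12 = 0: discriminant = (-7)^2 - 4(1)(12) = 49 - 48 = 1.
sqrt(1) = 1, so x = (7 ± 1)/2: x = 4 or x = 3.

x = 1, x = 3, x = 4


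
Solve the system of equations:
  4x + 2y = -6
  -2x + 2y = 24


Using Cramer's rule:
Determinant D = (4)(2) - (-2)(2) = 8 + 4 = 12
Dx = (-6)(2) - (24)(2) = -12 - 48 = -60
Dy = (4)(24) - (-2)(-6) = 96 - 12 = 84
x = Dx/D = -60/12 = -5
y = Dy/D = 84/12 = 7

x = -5, y = 7


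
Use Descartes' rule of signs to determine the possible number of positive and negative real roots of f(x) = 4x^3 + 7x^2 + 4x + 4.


Descartes' rule of signs:

For positive roots, count sign changes in f(x) = 4x^3 + 7x^2 + 4x + 4:
Signs of coefficients: +, +, +, +
Number of sign changes: 0
Possible positive real roots: 0

For negative roots, examine f(-x) = -4x^3 + 7x^2 - 4x + 4:
Signs of coefficients: -, +, -, +
Number of sign changes: 3
Possible negative real roots: 3, 1

Positive roots: 0; Negative roots: 3 or 1


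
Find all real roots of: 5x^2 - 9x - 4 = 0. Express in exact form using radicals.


Using the quadratic formula: x = (-b ± sqrt(b^2 - 4ac)) / (2a)
Here a = 5, b = -9, c = -4
Discriminant = b^2 - 4ac = (-9)^2 - 4(5)(-4) = 81 + 80 = 161
Since discriminant = 161 > 0, there are two real roots.
x = (9 ± sqrt(161)) / 10
Numerically: x ≈ 2.1689 or x ≈ -0.3689

x = (9 + sqrt(161)) / 10 or x = (9 - sqrt(161)) / 10


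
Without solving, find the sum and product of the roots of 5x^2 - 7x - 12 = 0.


By Vieta's formulas for ax^2 + bx + c = 0:
  Sum of roots = -b/a
  Product of roots = c/a

Here a = 5, b = -7, c = -12
Sum = -(-7)/5 = 7/5
Product = -12/5 = -12/5

Sum = 7/5, Product = -12/5


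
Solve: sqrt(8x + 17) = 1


Square both sides: 8x + 17 = 1^2 = 1
8x = 1 - 17 = -16
x = -2
Check: sqrt(8*(-2) + 17) = sqrt(1) = 1 ✓

x = -2


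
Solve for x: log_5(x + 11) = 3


Convert to exponential form: x + 11 = 5^3 = 125
x = 125 - 11 = 114
Check: log_5(114 + 11) = log_5(125) = log_5(125) = 3 ✓

x = 114


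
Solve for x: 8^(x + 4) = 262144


Express both sides with the same base.
262144 = 8^6
Since the bases match, equate exponents: x + 4 = 6
So x = 6 - (4) = 2

x = 2


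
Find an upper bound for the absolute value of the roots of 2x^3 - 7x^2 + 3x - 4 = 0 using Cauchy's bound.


Cauchy's bound: all roots r satisfy |r| <= 1 + max(|a_i/a_n|) for i = 0,...,n-1
where a_n is the leading coefficient.

Coefficients: [2, -7, 3, -4]
Leading coefficient a_n = 2
Ratios |a_i/a_n|: 7/2, 3/2, 2
Maximum ratio: 7/2
Cauchy's bound: |r| <= 1 + 7/2 = 9/2

Upper bound = 9/2


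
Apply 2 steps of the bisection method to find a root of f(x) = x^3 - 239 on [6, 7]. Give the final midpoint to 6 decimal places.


f(x) = x^3 - 239
f(6) = -23 < 0
f(7) = 104 > 0

Step 1: midpoint = (6.000000 + 7.000000)/2 = 6.500000
  f(6.500000) = 35.625000
  f(mid) > 0, so root is in [6.000000, 6.500000]

Step 2: midpoint = (6.000000 + 6.500000)/2 = 6.250000
  f(6.250000) = 5.140625
  f(mid) > 0, so root is in [6.000000, 6.250000]

midpoint = 6.250000


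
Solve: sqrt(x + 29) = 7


Square both sides: x + 29 = 7^2 = 49
x = 49 - 29 = 20
x = 20
Check: sqrt(1*20 + 29) = sqrt(49) = 7 ✓

x = 20


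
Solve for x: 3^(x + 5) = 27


Express both sides with the same base.
27 = 3^3
Since the bases match, equate exponents: x + 5 = 3
So x = 3 - (5) = -2

x = -2


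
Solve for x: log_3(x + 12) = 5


Convert to exponential form: x + 12 = 3^5 = 243
x = 243 - 12 = 231
Check: log_3(231 + 12) = log_3(243) = log_3(243) = 5 ✓

x = 231


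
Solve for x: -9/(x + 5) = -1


Multiply both sides by (x + 5): -9 = -1(x + 5)
Distribute: -9 = -x - 5
-x = -9 + 5 = -4
x = 4

x = 4


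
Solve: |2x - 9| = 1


An absolute value equation |expr| = 1 gives two cases:
Case 1: 2x - 9 = 1
  2x = 10, so x = 5
Case 2: 2x - 9 = -1
  2x = 8, so x = 4

x = 4, x = 5


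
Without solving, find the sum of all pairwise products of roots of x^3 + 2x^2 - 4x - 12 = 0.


By Vieta's formulas for x^3 + bx^2 + cx + d = 0:
  r1 + r2 + r3 = -b/a = -2
  r1*r2 + r1*r3 + r2*r3 = c/a = -4
  r1*r2*r3 = -d/a = 12


Sum of pairwise products = -4


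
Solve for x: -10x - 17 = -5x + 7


Starting with: -10x - 17 = -5x + 7
Move all x terms to left: (-10 + 5)x = 7 + 17
Simplify: -5x = 24
Divide both sides by -5: x = -24/5

x = -24/5


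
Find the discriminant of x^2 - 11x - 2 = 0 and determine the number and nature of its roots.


For ax^2 + bx + c = 0, discriminant D = b^2 - 4ac
Here a = 1, b = -11, c = -2
D = (-11)^2 - 4(1)(-2) = 121 + 8 = 129

D = 129 > 0 but not a perfect square
The equation has 2 distinct real irrational roots.

Discriminant = 129, 2 distinct real irrational roots


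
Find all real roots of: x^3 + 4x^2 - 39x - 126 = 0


Let p(x) = x^3 + 4x^2 - 39x - 126. By the rational root theorem (leading coefficient 1), any rational root is an integer divisor of 126: try ±1, ±2, ... in turn.
Test x = 1: value = -160 ≠ 0.
Test x = -1: value = -84 ≠ 0.
Test x = 2: value = -180 ≠ 0.
Test x = -2: value = -40 ≠ 0.
Test x = 3: value = -180 ≠ 0.
Test x = -3: value = 0 ✓, so (x + 3) is a factor.
Synthetic division by (x + 3): bring down 1; 1(-3) + 4 = 1; 1(-3) - 39 = -42; (-42)(-3) - 126 = 0 → quotient x^2 + x - 42, remainder 0.
Solve the quadratic x^2 + x - 42 = 0: discriminant = 1^2 - 4(1)(-42) = 1 + 168 = 169.
sqrt(169) = 13, so x = (-1 ± 13)/2: x = 6 or x = -7.

x = -7, x = -3, x = 6


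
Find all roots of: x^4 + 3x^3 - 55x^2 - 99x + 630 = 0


Let p(x) = x^4 + 3x^3 - 55x^2 - 99x + 630. By the rational root theorem (leading coefficient 1), any rational root is an integer divisor of 630: try ±1, ±2, ... in turn.
Test x = 1: value = 480 ≠ 0.
Test x = -1: value = 672 ≠ 0.
Test x = 2: value = 252 ≠ 0.
Test x = -2: value = 600 ≠ 0.
Test x = 3: value = 0 ✓, so (x - 3) is a factor.
Synthetic division by (x - 3): bring down 1; 1(3) + 3 = 6; 6(3) - 55 = -37; (-37)(3) - 99 = -210; (-210)(3) + 630 = 0 → quotient x^3 + 6x^2 - 37x - 210, remainder 0.
Continue with the quotient x^3 + 6x^2 - 37x - 210 (candidates must divide 210; re-test x = 3 first in case it repeats).
Test x = 3: value = -240 ≠ 0.
Test x = -3: value = -72 ≠ 0.
Test x = 5: value = -120 ≠ 0.
Test x = -5: value = 0 ✓, so (x + 5) is a factor.
Synthetic division by (x + 5): bring down 1; 1(-5) + 6 = 1; 1(-5) - 37 = -42; (-42)(-5) - 210 = 0 → quotient x^2 + x - 42, remainder 0.
Solve the quadratic x^2 + x - 42 = 0: discriminant = 1^2 - 4(1)(-42) = 1 + 168 = 169.
sqrt(169) = 13, so x = (-1 ± 13)/2: x = 6 or x = -7.
Collecting all roots found:

x = -7, x = -5, x = 3, x = 6


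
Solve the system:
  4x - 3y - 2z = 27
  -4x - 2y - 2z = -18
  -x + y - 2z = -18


Using Cramer's rule. Expand each determinant along the first row.
D  = 4*[(-2)*(-2) - (-2)*1] - (-3)*[(-4)*(-2) - (-2)*(-1)] + (-2)*[(-4)*1 - (-2)*(-1)]
  = 4*(6) - (-3)*(6) + (-2)*(-6) = 54
Dx = 27*[(-2)*(-2) - (-2)*1] - (-3)*[(-18)*(-2) - (-2)*(-18)] + (-2)*[(-18)*1 - (-2)*(-18)]
  = 27*(6) - (-3)*(0) + (-2)*(-54) = 270
Dy = 4*[(-18)*(-2) - (-2)*(-18)] - 27*[(-4)*(-2) - (-2)*(-1)] + (-2)*[(-4)*(-18) - (-18)*(-1)]
  = 4*(0) - 27*(6) + (-2)*(54) = -270
Dz = 4*[(-2)*(-18) - (-18)*1] - (-3)*[(-4)*(-18) - (-18)*(-1)] + 27*[(-4)*1 - (-2)*(-1)]
  = 4*(54) - (-3)*(54) + 27*(-6) = 216
x = Dx/D = 270/54 = 5, y = Dy/D = -270/54 = -5, z = Dz/D = 216/54 = 4
Check eq1: (4)(5) + (-3)(-5) + (-2)(4) = 27 = 27 ✓
Check eq2: (-4)(5) + (-2)(-5) + (-2)(4) = -18 = -18 ✓
Check eq3: (-1)(5) + (1)(-5) + (-2)(4) = -18 = -18 ✓

x = 5, y = -5, z = 4


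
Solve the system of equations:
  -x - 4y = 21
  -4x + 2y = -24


Using Cramer's rule:
Determinant D = (-1)(2) - (-4)(-4) = -2 - 16 = -18
Dx = (21)(2) - (-24)(-4) = 42 - 96 = -54
Dy = (-1)(-24) - (-4)(21) = 24 + 84 = 108
x = Dx/D = -54/-18 = 3
y = Dy/D = 108/-18 = -6

x = 3, y = -6


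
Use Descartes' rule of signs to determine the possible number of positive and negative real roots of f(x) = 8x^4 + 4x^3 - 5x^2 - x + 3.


Descartes' rule of signs:

For positive roots, count sign changes in f(x) = 8x^4 + 4x^3 - 5x^2 - x + 3:
Signs of coefficients: +, +, -, -, +
Number of sign changes: 2
Possible positive real roots: 2, 0

For negative roots, examine f(-x) = 8x^4 - 4x^3 - 5x^2 + x + 3:
Signs of coefficients: +, -, -, +, +
Number of sign changes: 2
Possible negative real roots: 2, 0

Positive roots: 2 or 0; Negative roots: 2 or 0


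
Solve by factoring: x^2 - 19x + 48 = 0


We need two numbers that multiply to 48 and add to -19.
Those numbers are -3 and -16 (since (-3) * (-16) = 48 and (-3) + (-16) = -19).
So x^2 - 19x + 48 = (x - 3)(x - 16) = 0
Setting each factor to zero: x = 3 or x = 16

x = 3, x = 16


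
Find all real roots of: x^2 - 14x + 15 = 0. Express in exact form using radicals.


Using the quadratic formula: x = (-b ± sqrt(b^2 - 4ac)) / (2a)
Here a = 1, b = -14, c = 15
Discriminant = b^2 - 4ac = (-14)^2 - 4(1)(15) = 196 - 60 = 136
Since discriminant = 136 > 0, there are two real roots.
x = (14 ± 2*sqrt(34)) / 2
Simplifying: x = 7 ± sqrt(34)
Numerically: x ≈ 12.8310 or x ≈ 1.1690

x = 7 + sqrt(34) or x = 7 - sqrt(34)


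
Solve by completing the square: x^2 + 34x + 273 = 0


Start: x^2 + 34x + 273 = 0
Move constant: x^2 + 34x = -273
Half of 34 is 17, squared is 289
Add 289 to both sides: x^2 + 34x + 289 = 16
(x + 17)^2 = 16
x + 17 = ±4
x = -17 + 4 = -13 or x = -17 - 4 = -21

x = -21, x = -13


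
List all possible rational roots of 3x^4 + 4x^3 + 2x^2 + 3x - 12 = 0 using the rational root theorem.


Rational root theorem: possible roots are ±p/q where:
  p divides the constant term (-12): p ∈ {1, 2, 3, 4, 6, 12}
  q divides the leading coefficient (3): q ∈ {1, 3}

All possible rational roots: -12, -6, -4, -3, -2, -4/3, -1, -2/3, -1/3, 1/3, 2/3, 1, 4/3, 2, 3, 4, 6, 12

-12, -6, -4, -3, -2, -4/3, -1, -2/3, -1/3, 1/3, 2/3, 1, 4/3, 2, 3, 4, 6, 12


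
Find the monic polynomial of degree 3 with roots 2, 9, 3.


A monic polynomial with roots 2, 9, 3 is:
p(x) = (x - 2)(x - 9)(x - 3)
After multiplying by (x - 2): x - 2
After multiplying by (x - 9): x^2 - 11x + 18
After multiplying by (x - 3): x^3 - 14x^2 + 51x - 54

x^3 - 14x^2 + 51x - 54


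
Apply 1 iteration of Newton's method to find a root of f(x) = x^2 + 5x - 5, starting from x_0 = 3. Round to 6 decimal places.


Newton's method: x_(n+1) = x_n - f(x_n)/f'(x_n)
f(x) = x^2 + 5x - 5
f'(x) = 2x + 5

Iteration 1:
  f(3.000000) = 19.000000
  f'(3.000000) = 11.000000
  x_1 = 3.000000 - (19.000000)/(11.000000) = 1.272727

x_1 = 1.272727


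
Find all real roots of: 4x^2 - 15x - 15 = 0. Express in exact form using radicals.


Using the quadratic formula: x = (-b ± sqrt(b^2 - 4ac)) / (2a)
Here a = 4, b = -15, c = -15
Discriminant = b^2 - 4ac = (-15)^2 - 4(4)(-15) = 225 + 240 = 465
Since discriminant = 465 > 0, there are two real roots.
x = (15 ± sqrt(465)) / 8
Numerically: x ≈ 4.5705 or x ≈ -0.8205

x = (15 + sqrt(465)) / 8 or x = (15 - sqrt(465)) / 8


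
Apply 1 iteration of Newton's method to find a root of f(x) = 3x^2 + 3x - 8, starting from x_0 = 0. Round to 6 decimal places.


Newton's method: x_(n+1) = x_n - f(x_n)/f'(x_n)
f(x) = 3x^2 + 3x - 8
f'(x) = 6x + 3

Iteration 1:
  f(0.000000) = -8.000000
  f'(0.000000) = 3.000000
  x_1 = 0.000000 - (-8.000000)/(3.000000) = 2.666667

x_1 = 2.666667


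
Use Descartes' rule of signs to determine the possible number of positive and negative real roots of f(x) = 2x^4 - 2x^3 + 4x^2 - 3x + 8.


Descartes' rule of signs:

For positive roots, count sign changes in f(x) = 2x^4 - 2x^3 + 4x^2 - 3x + 8:
Signs of coefficients: +, -, +, -, +
Number of sign changes: 4
Possible positive real roots: 4, 2, 0

For negative roots, examine f(-x) = 2x^4 + 2x^3 + 4x^2 + 3x + 8:
Signs of coefficients: +, +, +, +, +
Number of sign changes: 0
Possible negative real roots: 0

Positive roots: 4 or 2 or 0; Negative roots: 0


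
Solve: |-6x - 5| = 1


An absolute value equation |expr| = 1 gives two cases:
Case 1: -6x - 5 = 1
  -6x = 6, so x = -1
Case 2: -6x - 5 = -1
  -6x = 4, so x = -2/3

x = -1, x = -2/3


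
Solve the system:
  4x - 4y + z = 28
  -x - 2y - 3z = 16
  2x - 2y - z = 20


Using Cramer's rule. Expand each determinant along the first row.
D  = 4*[(-2)*(-1) - (-3)*(-2)] - (-4)*[(-1)*(-1) - (-3)*2] + 1*[(-1)*(-2) - (-2)*2]
  = 4*(-4) - (-4)*(7) + 1*(6) = 18
Dx = 28*[(-2)*(-1) - (-3)*(-2)] - (-4)*[16*(-1) - (-3)*20] + 1*[16*(-2) - (-2)*20]
  = 28*(-4) - (-4)*(44) + 1*(8) = 72
Dy = 4*[16*(-1) - (-3)*20] - 28*[(-1)*(-1) - (-3)*2] + 1*[(-1)*20 - 16*2]
  = 4*(44) - 28*(7) + 1*(-52) = -72
Dz = 4*[(-2)*20 - 16*(-2)] - (-4)*[(-1)*20 - 16*2] + 28*[(-1)*(-2) - (-2)*2]
  = 4*(-8) - (-4)*(-52) + 28*(6) = -72
x = Dx/D = 72/18 = 4, y = Dy/D = -72/18 = -4, z = Dz/D = -72/18 = -4
Check eq1: (4)(4) + (-4)(-4) + (1)(-4) = 28 = 28 ✓
Check eq2: (-1)(4) + (-2)(-4) + (-3)(-4) = 16 = 16 ✓
Check eq3: (2)(4) + (-2)(-4) + (-1)(-4) = 20 = 20 ✓

x = 4, y = -4, z = -4


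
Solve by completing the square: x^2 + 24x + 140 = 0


Start: x^2 + 24x + 140 = 0
Move constant: x^2 + 24x = -140
Half of 24 is 12, squared is 144
Add 144 to both sides: x^2 + 24x + 144 = 4
(x + 12)^2 = 4
x + 12 = ±2
x = -12 + 2 = -10 or x = -12 - 2 = -14

x = -14, x = -10


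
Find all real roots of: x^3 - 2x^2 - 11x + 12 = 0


Let p(x) = x^3 - 2x^2 - 11x + 12. By the rational root theorem (leading coefficient 1), any rational root is an integer divisor of 12: try ±1, ±2, ... in turn.
Test x = 1: value = 0 ✓, so (x - 1) is a factor.
Synthetic division by (x - 1): bring down 1; 1(1) - 2 = -1; (-1)(1) - 11 = -12; (-12)(1) + 12 = 0 → quotient x^2 - x - 12, remainder 0.
Solve the quadratic x^2 - x - 12 = 0: discriminant = (-1)^2 - 4(1)(-12) = 1 + 48 = 49.
sqrt(49) = 7, so x = (1 ± 7)/2: x = 4 or x = -3.

x = -3, x = 1, x = 4


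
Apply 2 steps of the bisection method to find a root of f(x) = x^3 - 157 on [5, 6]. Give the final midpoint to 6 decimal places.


f(x) = x^3 - 157
f(5) = -32 < 0
f(6) = 59 > 0

Step 1: midpoint = (5.000000 + 6.000000)/2 = 5.500000
  f(5.500000) = 9.375000
  f(mid) > 0, so root is in [5.000000, 5.500000]

Step 2: midpoint = (5.000000 + 5.500000)/2 = 5.250000
  f(5.250000) = -12.296875
  f(mid) < 0, so root is in [5.250000, 5.500000]

midpoint = 5.250000


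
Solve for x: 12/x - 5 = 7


Subtract -5 from both sides: 12/x = 12
Multiply both sides by x: 12 = 12 * x
Divide by 12: x = 1

x = 1


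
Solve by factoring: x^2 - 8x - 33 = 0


We need two numbers that multiply to -33 and add to -8.
Those numbers are -11 and 3 (since (-11) * 3 = -33 and (-11) + 3 = -8).
So x^2 - 8x - 33 = (x - 11)(x + 3) = 0
Setting each factor to zero: x = 11 or x = -3

x = -3, x = 11


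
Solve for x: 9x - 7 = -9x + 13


Starting with: 9x - 7 = -9x + 13
Move all x terms to left: (9 + 9)x = 13 + 7
Simplify: 18x = 20
Divide both sides by 18: x = 10/9

x = 10/9


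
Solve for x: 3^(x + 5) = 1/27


Express both sides with the same base.
1/27 = 3^(-3)
Since the bases match, equate exponents: x + 5 = -3
So x = -3 - (5) = -8

x = -8


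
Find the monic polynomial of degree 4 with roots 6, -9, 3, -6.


A monic polynomial with roots 6, -9, 3, -6 is:
p(x) = (x - 6)(x + 9)(x - 3)(x + 6)
After multiplying by (x - 6): x - 6
After multiplying by (x + 9): x^2 + 3x - 54
After multiplying by (x - 3): x^3 - 63x + 162
After multiplying by (x + 6): x^4 + 6x^3 - 63x^2 - 216x + 972

x^4 + 6x^3 - 63x^2 - 216x + 972


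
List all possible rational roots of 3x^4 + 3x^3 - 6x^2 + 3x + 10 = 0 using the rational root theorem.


Rational root theorem: possible roots are ±p/q where:
  p divides the constant term (10): p ∈ {1, 2, 5, 10}
  q divides the leading coefficient (3): q ∈ {1, 3}

All possible rational roots: -10, -5, -10/3, -2, -5/3, -1, -2/3, -1/3, 1/3, 2/3, 1, 5/3, 2, 10/3, 5, 10

-10, -5, -10/3, -2, -5/3, -1, -2/3, -1/3, 1/3, 2/3, 1, 5/3, 2, 10/3, 5, 10


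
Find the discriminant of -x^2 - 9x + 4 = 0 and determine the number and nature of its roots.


For ax^2 + bx + c = 0, discriminant D = b^2 - 4ac
Here a = -1, b = -9, c = 4
D = (-9)^2 - 4(-1)(4) = 81 + 16 = 97

D = 97 > 0 but not a perfect square
The equation has 2 distinct real irrational roots.

Discriminant = 97, 2 distinct real irrational roots


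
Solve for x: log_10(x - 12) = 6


Convert to exponential form: x - 12 = 10^6 = 1000000
x = 1000000 + 12 = 1000012
Check: log_10(1000012 - 12) = log_10(1000000) = log_10(1000000) = 6 ✓

x = 1000012


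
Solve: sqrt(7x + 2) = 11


Square both sides: 7x + 2 = 11^2 = 121
7x = 121 - 2 = 119
x = 17
Check: sqrt(7*17 + 2) = sqrt(121) = 11 ✓

x = 17


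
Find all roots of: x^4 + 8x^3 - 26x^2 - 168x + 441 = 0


Let p(x) = x^4 + 8x^3 - 26x^2 - 168x + 441. By the rational root theorem (leading coefficient 1), any rational root is an integer divisor of 441: try ±1, ±2, ... in turn.
Test x = 1: value = 256 ≠ 0.
Test x = -1: value = 576 ≠ 0.
Test x = 3: value = 0 ✓, so (x - 3) is a factor.
Synthetic division by (x - 3): bring down 1; 1(3) + 8 = 11; 11(3) - 26 = 7; 7(3) - 168 = -147; (-147)(3) + 441 = 0 → quotient x^3 + 11x^2 + 7x - 147, remainder 0.
Continue with the quotient x^3 + 11x^2 + 7x - 147 (candidates must divide 147; re-test x = 3 first in case it repeats).
Test x = 3: value = 0 ✓, so (x - 3) is a factor.
Synthetic division by (x - 3): bring down 1; 1(3) + 11 = 14; 14(3) + 7 = 49; 49(3) - 147 = 0 → quotient x^2 + 14x + 49, remainder 0.
Solve the quadratic x^2 + 14x + 49 = 0: discriminant = 14^2 - 4(1)(49) = 196 - 196 = 0.
Discriminant = 0, so a double root: x = -14/2 = -7.
Collecting all roots found:

x = -7 (multiplicity 2), x = 3 (multiplicity 2)


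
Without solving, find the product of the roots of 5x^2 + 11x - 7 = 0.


By Vieta's formulas for ax^2 + bx + c = 0:
  Sum of roots = -b/a
  Product of roots = c/a

Here a = 5, b = 11, c = -7
Sum = -(11)/5 = -11/5
Product = -7/5 = -7/5

Product = -7/5


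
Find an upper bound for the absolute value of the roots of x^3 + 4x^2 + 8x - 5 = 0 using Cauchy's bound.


Cauchy's bound: all roots r satisfy |r| <= 1 + max(|a_i/a_n|) for i = 0,...,n-1
where a_n is the leading coefficient.

Coefficients: [1, 4, 8, -5]
Leading coefficient a_n = 1
Ratios |a_i/a_n|: 4, 8, 5
Maximum ratio: 8
Cauchy's bound: |r| <= 1 + 8 = 9

Upper bound = 9


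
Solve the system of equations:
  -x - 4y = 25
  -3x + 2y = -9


Using Cramer's rule:
Determinant D = (-1)(2) - (-3)(-4) = -2 - 12 = -14
Dx = (25)(2) - (-9)(-4) = 50 - 36 = 14
Dy = (-1)(-9) - (-3)(25) = 9 + 75 = 84
x = Dx/D = 14/-14 = -1
y = Dy/D = 84/-14 = -6

x = -1, y = -6


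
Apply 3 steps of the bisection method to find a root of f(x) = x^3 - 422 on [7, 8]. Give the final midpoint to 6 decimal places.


f(x) = x^3 - 422
f(7) = -79 < 0
f(8) = 90 > 0

Step 1: midpoint = (7.000000 + 8.000000)/2 = 7.500000
  f(7.500000) = -0.125000
  f(mid) < 0, so root is in [7.500000, 8.000000]

Step 2: midpoint = (7.500000 + 8.000000)/2 = 7.750000
  f(7.750000) = 43.484375
  f(mid) > 0, so root is in [7.500000, 7.750000]

Step 3: midpoint = (7.500000 + 7.750000)/2 = 7.625000
  f(7.625000) = 21.322266
  f(mid) > 0, so root is in [7.500000, 7.625000]

midpoint = 7.625000


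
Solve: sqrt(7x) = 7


Square both sides: 7x = 7^2 = 49
7x = 49 - 0 = 49
x = 7
Check: sqrt(7*7 + 0) = sqrt(49) = 7 ✓

x = 7


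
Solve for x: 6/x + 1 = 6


Subtract 1 from both sides: 6/x = 5
Multiply both sides by x: 6 = 5 * x
Divide by 5: x = 6/5

x = 6/5


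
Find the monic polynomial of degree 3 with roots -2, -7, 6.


A monic polynomial with roots -2, -7, 6 is:
p(x) = (x + 2)(x + 7)(x - 6)
After multiplying by (x + 2): x + 2
After multiplying by (x + 7): x^2 + 9x + 14
After multiplying by (x - 6): x^3 + 3x^2 - 40x - 84

x^3 + 3x^2 - 40x - 84


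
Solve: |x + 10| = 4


An absolute value equation |expr| = 4 gives two cases:
Case 1: x + 10 = 4
  x = -6, so x = -6
Case 2: x + 10 = -4
  x = -14, so x = -14

x = -14, x = -6


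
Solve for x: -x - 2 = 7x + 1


Starting with: -x - 2 = 7x + 1
Move all x terms to left: (-1 - 7)x = 1 + 2
Simplify: -8x = 3
Divide both sides by -8: x = -3/8

x = -3/8


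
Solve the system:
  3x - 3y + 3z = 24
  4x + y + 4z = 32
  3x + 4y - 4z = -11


Using Cramer's rule. Expand each determinant along the first row.
D  = 3*[1*(-4) - 4*4] - (-3)*[4*(-4) - 4*3] + 3*[4*4 - 1*3]
  = 3*(-20) - (-3)*(-28) + 3*(13) = -105
Dx = 24*[1*(-4) - 4*4] - (-3)*[32*(-4) - 4*(-11)] + 3*[32*4 - 1*(-11)]
  = 24*(-20) - (-3)*(-84) + 3*(139) = -315
Dy = 3*[32*(-4) - 4*(-11)] - 24*[4*(-4) - 4*3] + 3*[4*(-11) - 32*3]
  = 3*(-84) - 24*(-28) + 3*(-140) = 0
Dz = 3*[1*(-11) - 32*4] - (-3)*[4*(-11) - 32*3] + 24*[4*4 - 1*3]
  = 3*(-139) - (-3)*(-140) + 24*(13) = -525
x = Dx/D = -315/-105 = 3, y = Dy/D = 0/-105 = 0, z = Dz/D = -525/-105 = 5
Check eq1: (3)(3) + (-3)(0) + (3)(5) = 24 = 24 ✓
Check eq2: (4)(3) + (1)(0) + (4)(5) = 32 = 32 ✓
Check eq3: (3)(3) + (4)(0) + (-4)(5) = -11 = -11 ✓

x = 3, y = 0, z = 5
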